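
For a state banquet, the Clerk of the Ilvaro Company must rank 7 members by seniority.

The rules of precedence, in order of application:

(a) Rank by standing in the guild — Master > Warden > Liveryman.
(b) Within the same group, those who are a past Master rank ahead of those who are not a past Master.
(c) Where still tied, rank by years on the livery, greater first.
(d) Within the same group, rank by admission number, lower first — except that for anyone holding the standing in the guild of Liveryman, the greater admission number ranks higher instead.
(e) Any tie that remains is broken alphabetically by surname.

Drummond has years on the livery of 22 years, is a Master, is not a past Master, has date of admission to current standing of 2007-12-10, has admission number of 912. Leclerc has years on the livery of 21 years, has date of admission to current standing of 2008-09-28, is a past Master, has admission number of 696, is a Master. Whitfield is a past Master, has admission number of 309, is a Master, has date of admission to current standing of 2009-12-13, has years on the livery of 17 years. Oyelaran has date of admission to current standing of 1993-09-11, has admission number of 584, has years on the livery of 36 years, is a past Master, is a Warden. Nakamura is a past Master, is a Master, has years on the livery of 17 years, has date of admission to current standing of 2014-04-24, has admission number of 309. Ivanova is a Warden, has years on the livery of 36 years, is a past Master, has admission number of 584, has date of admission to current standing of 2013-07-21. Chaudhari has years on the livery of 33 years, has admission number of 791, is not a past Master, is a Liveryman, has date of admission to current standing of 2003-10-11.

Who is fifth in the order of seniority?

By standing in the guild: Leclerc, Nakamura, Whitfield and Drummond (Master); then Ivanova and Oyelaran (Warden); then Chaudhari (Liveryman).
Among Leclerc, Nakamura, Whitfield and Drummond, a past Master before not a past Master: Leclerc, Nakamura and Whitfield (a past Master) before Drummond (not a past Master).
Among Leclerc, Nakamura and Whitfield, by years on the livery (higher first): Leclerc (21 years) before Nakamura and Whitfield (17 years).
Nakamura and Whitfield both have admission number 309, so the next rule applies.
Among Nakamura and Whitfield, alphabetically by surname: Nakamura before Whitfield.
Ivanova and Oyelaran are each a past Master, so the next rule applies.
Ivanova and Oyelaran both have years on the livery 36 years, so the next rule applies.
Ivanova and Oyelaran both have admission number 584, so the next rule applies.
Among Ivanova and Oyelaran, alphabetically by surname: Ivanova before Oyelaran.
Order: Leclerc, Nakamura, Whitfield, Drummond, Ivanova, Oyelaran, Chaudhari.

Ivanova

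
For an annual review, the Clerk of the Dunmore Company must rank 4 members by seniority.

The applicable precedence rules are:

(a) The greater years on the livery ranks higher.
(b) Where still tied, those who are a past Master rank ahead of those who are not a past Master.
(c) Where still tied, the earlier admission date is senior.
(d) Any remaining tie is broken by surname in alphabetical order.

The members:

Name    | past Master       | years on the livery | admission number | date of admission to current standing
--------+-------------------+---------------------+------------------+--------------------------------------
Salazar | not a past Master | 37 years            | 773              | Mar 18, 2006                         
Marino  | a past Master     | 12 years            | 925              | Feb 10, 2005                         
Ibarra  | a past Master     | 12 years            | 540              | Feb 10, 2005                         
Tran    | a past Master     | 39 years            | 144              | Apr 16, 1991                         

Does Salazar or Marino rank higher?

Salazar

By years on the livery (higher first): Tran (39 years); then Salazar (37 years); then Ibarra and Marino (both 12 years).
Ibarra and Marino are each a past Master, so the next rule applies.
Ibarra and Marino both have date of admission to current standing Feb 10, 2005, so the next rule applies.
Among Ibarra and Marino, alphabetically by surname: Ibarra before Marino.
So Salazar takes precedence.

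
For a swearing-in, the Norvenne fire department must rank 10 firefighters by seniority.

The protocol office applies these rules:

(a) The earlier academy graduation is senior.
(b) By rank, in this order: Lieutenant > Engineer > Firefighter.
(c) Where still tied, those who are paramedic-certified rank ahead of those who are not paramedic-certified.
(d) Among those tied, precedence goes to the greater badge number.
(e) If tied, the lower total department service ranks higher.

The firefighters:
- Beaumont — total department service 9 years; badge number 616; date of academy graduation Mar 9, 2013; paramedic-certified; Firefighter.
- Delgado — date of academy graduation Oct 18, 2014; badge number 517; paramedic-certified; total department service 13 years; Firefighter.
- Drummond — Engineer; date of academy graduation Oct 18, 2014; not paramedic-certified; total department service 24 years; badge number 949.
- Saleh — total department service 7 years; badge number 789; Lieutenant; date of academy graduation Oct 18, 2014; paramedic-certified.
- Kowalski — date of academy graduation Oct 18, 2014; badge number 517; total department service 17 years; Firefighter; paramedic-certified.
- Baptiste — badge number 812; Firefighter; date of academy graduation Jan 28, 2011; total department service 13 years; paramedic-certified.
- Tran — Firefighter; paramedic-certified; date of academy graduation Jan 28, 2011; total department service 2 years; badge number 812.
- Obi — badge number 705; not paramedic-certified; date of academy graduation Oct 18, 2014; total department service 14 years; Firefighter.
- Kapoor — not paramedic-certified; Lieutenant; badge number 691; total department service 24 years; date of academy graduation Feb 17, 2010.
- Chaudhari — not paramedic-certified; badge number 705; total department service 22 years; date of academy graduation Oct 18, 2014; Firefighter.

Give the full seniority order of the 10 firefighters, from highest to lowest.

By date of academy graduation (earlier first): Kapoor (Feb 17, 2010); then Tran and Baptiste (both Jan 28, 2011); then Beaumont (Mar 9, 2013); then Saleh, Drummond, Delgado, Kowalski, Obi and Chaudhari (each Oct 18, 2014).
Tran and Baptiste are each Firefighter, so the next rule applies.
Tran and Baptiste are each paramedic-certified, so the next rule applies.
Tran and Baptiste both have badge number 812, so the next rule applies.
Among Tran and Baptiste, by total department service (lower first): Tran (2 years) before Baptiste (13 years).
Among Saleh, Drummond, Delgado, Kowalski, Obi and Chaudhari, by rank: Saleh (Lieutenant) before Drummond (Engineer) before Delgado, Kowalski, Obi and Chaudhari (Firefighter).
Among Delgado, Kowalski, Obi and Chaudhari, paramedic-certified before not paramedic-certified: Delgado and Kowalski (paramedic-certified) before Obi and Chaudhari (not paramedic-certified).
Delgado and Kowalski both have badge number 517, so the next rule applies.
Among Delgado and Kowalski, by total department service (lower first): Delgado (13 years) before Kowalski (17 years).
Obi and Chaudhari both have badge number 705, so the next rule applies.
Among Obi and Chaudhari, by total department service (lower first): Obi (14 years) before Chaudhari (22 years).
Full order: Kapoor, Tran, Baptiste, Beaumont, Saleh, Drummond, Delgado, Kowalski, Obi, Chaudhari.

Kapoor, Tran, Baptiste, Beaumont, Saleh, Drummond, Delgado, Kowalski, Obi, Chaudhari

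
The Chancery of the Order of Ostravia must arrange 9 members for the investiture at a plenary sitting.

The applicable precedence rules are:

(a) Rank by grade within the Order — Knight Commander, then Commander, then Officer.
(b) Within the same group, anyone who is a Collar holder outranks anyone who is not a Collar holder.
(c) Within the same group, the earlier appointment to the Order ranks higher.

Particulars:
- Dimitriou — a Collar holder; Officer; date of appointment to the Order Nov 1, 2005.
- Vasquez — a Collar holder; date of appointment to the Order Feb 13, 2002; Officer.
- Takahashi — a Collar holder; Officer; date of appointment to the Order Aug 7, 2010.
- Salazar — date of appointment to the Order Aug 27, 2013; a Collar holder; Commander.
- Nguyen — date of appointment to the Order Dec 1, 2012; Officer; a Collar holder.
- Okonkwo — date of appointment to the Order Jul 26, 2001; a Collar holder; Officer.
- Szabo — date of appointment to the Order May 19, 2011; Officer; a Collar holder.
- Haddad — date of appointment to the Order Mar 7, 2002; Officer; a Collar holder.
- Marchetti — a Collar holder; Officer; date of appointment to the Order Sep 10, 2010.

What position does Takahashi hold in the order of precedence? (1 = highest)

6

By grade within the Order: Salazar (Commander); then Okonkwo, Vasquez, Haddad, Dimitriou, Takahashi, Marchetti, Szabo and Nguyen (Officer).
Okonkwo, Vasquez, Haddad, Dimitriou, Takahashi, Marchetti, Szabo and Nguyen are each a Collar holder, so the next rule applies.
Among Okonkwo, Vasquez, Haddad, Dimitriou, Takahashi, Marchetti, Szabo and Nguyen, by date of appointment to the Order (earlier first): Okonkwo (Jul 26, 2001) before Vasquez (Feb 13, 2002) before Haddad (Mar 7, 2002) before Dimitriou (Nov 1, 2005) before Takahashi (Aug 7, 2010) before Marchetti (Sep 10, 2010) before Szabo (May 19, 2011) before Nguyen (Dec 1, 2012).
Order: Salazar, Okonkwo, Vasquez, Haddad, Dimitriou, Takahashi, Marchetti, Szabo, Nguyen. So position 6.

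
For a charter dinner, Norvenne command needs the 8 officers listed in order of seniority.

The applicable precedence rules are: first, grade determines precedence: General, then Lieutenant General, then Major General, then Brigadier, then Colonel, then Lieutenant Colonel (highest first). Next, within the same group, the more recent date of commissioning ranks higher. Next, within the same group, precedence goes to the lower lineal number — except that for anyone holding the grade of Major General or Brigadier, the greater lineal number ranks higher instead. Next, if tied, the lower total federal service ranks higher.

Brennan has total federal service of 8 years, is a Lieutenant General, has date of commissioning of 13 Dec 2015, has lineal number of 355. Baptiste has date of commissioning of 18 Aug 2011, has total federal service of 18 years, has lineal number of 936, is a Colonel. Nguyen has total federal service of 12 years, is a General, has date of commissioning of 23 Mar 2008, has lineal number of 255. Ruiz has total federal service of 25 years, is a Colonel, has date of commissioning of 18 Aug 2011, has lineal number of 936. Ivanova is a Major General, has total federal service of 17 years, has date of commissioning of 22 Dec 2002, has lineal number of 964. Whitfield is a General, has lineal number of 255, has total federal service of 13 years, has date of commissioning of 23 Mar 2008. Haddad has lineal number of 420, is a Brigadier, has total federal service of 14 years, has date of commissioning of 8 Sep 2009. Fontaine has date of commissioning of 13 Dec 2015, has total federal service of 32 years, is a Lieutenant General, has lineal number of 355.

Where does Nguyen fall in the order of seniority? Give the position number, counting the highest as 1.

By grade: Nguyen and Whitfield (General); then Brennan and Fontaine (Lieutenant General); then Ivanova (Major General); then Haddad (Brigadier); then Baptiste and Ruiz (Colonel).
Nguyen and Whitfield both have date of commissioning 23 Mar 2008, so the next rule applies.
Nguyen and Whitfield both have lineal number 255, so the next rule applies.
Among Nguyen and Whitfield, by total federal service (lower first): Nguyen (12 years) before Whitfield (13 years).
Brennan and Fontaine both have date of commissioning 13 Dec 2015, so the next rule applies.
Brennan and Fontaine both have lineal number 355, so the next rule applies.
Among Brennan and Fontaine, by total federal service (lower first): Brennan (8 years) before Fontaine (32 years).
Baptiste and Ruiz both have date of commissioning 18 Aug 2011, so the next rule applies.
Baptiste and Ruiz both have lineal number 936, so the next rule applies.
Among Baptiste and Ruiz, by total federal service (lower first): Baptiste (18 years) before Ruiz (25 years).
Order: Nguyen, Whitfield, Brennan, Fontaine, Ivanova, Haddad, Baptiste, Ruiz. So position 1.

1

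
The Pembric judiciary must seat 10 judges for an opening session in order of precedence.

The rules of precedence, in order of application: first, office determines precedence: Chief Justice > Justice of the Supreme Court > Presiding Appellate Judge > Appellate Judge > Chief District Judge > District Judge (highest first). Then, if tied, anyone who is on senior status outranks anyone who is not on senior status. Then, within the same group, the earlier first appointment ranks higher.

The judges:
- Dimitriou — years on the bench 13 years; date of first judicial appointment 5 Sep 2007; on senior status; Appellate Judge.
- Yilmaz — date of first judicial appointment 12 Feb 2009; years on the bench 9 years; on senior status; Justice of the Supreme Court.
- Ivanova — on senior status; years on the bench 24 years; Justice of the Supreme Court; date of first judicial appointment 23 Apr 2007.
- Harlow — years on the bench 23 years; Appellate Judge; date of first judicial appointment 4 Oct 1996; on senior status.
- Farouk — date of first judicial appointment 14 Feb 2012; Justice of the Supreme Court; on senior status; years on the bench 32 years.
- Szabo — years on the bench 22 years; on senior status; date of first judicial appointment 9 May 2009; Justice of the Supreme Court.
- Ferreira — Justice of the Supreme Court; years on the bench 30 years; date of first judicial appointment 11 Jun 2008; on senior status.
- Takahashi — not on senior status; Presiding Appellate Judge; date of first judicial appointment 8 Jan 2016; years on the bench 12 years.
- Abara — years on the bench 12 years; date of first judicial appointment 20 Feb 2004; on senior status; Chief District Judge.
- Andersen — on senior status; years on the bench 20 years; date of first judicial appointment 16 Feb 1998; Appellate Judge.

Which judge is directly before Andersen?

Harlow

By office: Ivanova, Ferreira, Yilmaz, Szabo and Farouk (Justice of the Supreme Court); then Takahashi (Presiding Appellate Judge); then Harlow, Andersen and Dimitriou (Appellate Judge); then Abara (Chief District Judge).
Ivanova, Ferreira, Yilmaz, Szabo and Farouk are each on senior status, so the next rule applies.
Among Ivanova, Ferreira, Yilmaz, Szabo and Farouk, by date of first judicial appointment (earlier first): Ivanova (23 Apr 2007) before Ferreira (11 Jun 2008) before Yilmaz (12 Feb 2009) before Szabo (9 May 2009) before Farouk (14 Feb 2012).
Harlow, Andersen and Dimitriou are each on senior status, so the next rule applies.
Among Harlow, Andersen and Dimitriou, by date of first judicial appointment (earlier first): Harlow (4 Oct 1996) before Andersen (16 Feb 1998) before Dimitriou (5 Sep 2007).
Order: Ivanova, Ferreira, Yilmaz, Szabo, Farouk, Takahashi, Harlow, Andersen, Dimitriou, Abara.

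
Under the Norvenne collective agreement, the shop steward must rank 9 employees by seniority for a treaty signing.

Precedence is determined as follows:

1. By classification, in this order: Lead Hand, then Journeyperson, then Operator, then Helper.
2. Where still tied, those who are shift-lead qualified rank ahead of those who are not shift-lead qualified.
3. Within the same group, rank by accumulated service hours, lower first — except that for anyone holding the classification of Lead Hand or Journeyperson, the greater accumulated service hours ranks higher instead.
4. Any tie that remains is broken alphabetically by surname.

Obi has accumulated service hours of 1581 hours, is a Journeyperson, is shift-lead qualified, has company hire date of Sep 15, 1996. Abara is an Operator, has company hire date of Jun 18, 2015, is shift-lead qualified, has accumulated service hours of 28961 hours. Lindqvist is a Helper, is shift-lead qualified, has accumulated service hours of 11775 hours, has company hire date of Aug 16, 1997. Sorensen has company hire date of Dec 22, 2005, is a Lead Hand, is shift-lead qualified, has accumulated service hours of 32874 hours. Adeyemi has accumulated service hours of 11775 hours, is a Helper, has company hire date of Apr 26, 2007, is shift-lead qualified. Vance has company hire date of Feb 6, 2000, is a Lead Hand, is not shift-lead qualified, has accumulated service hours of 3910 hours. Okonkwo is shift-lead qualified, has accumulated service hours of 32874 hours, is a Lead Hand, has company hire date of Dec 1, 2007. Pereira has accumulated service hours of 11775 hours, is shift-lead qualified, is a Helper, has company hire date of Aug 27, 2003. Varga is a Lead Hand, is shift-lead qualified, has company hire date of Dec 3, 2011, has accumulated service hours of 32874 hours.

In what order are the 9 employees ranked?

Okonkwo, Sorensen, Varga, Vance, Obi, Abara, Adeyemi, Lindqvist, Pereira

By classification: Okonkwo, Sorensen, Varga and Vance (Lead Hand); then Obi (Journeyperson); then Abara (Operator); then Adeyemi, Lindqvist and Pereira (Helper).
Among Okonkwo, Sorensen, Varga and Vance, shift-lead qualified before not shift-lead qualified: Okonkwo, Sorensen and Varga (shift-lead qualified) before Vance (not shift-lead qualified).
Okonkwo, Sorensen and Varga all have accumulated service hours 32874 hours, so the next rule applies.
Among Okonkwo, Sorensen and Varga, alphabetically by surname: Okonkwo before Sorensen before Varga.
Adeyemi, Lindqvist and Pereira are each shift-lead qualified, so the next rule applies.
Adeyemi, Lindqvist and Pereira all have accumulated service hours 11775 hours, so the next rule applies.
Among Adeyemi, Lindqvist and Pereira, alphabetically by surname: Adeyemi before Lindqvist before Pereira.
Full order: Okonkwo, Sorensen, Varga, Vance, Obi, Abara, Adeyemi, Lindqvist, Pereira.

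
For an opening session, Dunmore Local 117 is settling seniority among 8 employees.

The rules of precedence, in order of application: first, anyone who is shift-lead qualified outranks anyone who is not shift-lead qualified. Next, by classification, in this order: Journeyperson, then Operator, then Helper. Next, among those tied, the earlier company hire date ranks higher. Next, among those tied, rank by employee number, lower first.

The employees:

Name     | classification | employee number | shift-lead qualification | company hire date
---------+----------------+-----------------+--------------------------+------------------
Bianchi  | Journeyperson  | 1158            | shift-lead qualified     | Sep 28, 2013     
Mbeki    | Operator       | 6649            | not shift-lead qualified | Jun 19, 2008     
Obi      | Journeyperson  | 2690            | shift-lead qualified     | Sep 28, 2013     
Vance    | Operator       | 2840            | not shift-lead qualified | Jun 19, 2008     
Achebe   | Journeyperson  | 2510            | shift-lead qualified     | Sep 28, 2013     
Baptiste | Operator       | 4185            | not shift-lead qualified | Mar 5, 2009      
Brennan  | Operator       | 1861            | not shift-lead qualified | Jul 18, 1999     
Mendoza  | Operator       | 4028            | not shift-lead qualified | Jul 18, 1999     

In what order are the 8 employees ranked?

Bianchi, Achebe, Obi, Brennan, Mendoza, Vance, Mbeki, Baptiste

By the first rule: Bianchi, Achebe and Obi (each shift-lead qualified); then Brennan, Mendoza, Vance, Mbeki and Baptiste (each not shift-lead qualified).
Bianchi, Achebe and Obi are each Journeyperson, so the next rule applies.
Bianchi, Achebe and Obi all have company hire date Sep 28, 2013, so the next rule applies.
Among Bianchi, Achebe and Obi, by employee number (lower first): Bianchi (1158) before Achebe (2510) before Obi (2690).
Brennan, Mendoza, Vance, Mbeki and Baptiste are each Operator, so the next rule applies.
Among Brennan, Mendoza, Vance, Mbeki and Baptiste, by company hire date (earlier first): Brennan and Mendoza (Jul 18, 1999) before Vance and Mbeki (Jun 19, 2008) before Baptiste (Mar 5, 2009).
Among Brennan and Mendoza, by employee number (lower first): Brennan (1861) before Mendoza (4028).
Among Vance and Mbeki, by employee number (lower first): Vance (2840) before Mbeki (6649).
Full order: Bianchi, Achebe, Obi, Brennan, Mendoza, Vance, Mbeki, Baptiste.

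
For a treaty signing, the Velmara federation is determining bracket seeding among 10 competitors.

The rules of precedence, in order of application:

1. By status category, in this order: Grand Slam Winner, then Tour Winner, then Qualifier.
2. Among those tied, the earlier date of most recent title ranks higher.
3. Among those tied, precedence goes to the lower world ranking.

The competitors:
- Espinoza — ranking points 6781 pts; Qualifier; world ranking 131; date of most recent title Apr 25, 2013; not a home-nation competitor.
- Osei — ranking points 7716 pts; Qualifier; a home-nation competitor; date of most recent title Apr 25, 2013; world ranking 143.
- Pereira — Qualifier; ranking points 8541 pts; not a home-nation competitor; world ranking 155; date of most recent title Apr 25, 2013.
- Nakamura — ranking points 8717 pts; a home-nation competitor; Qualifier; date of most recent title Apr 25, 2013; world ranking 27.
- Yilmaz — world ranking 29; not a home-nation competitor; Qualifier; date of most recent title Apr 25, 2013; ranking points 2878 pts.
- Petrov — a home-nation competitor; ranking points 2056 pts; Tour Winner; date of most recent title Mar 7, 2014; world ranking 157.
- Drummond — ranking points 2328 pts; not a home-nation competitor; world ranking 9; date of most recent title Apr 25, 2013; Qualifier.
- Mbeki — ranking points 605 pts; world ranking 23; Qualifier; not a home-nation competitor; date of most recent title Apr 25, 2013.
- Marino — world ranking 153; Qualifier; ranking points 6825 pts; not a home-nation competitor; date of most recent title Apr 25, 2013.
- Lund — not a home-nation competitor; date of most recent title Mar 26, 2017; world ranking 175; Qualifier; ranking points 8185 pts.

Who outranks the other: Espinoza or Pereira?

Espinoza

By status category: Petrov (Tour Winner); then Drummond, Mbeki, Nakamura, Yilmaz, Espinoza, Osei, Marino, Pereira and Lund (Qualifier).
Among Drummond, Mbeki, Nakamura, Yilmaz, Espinoza, Osei, Marino, Pereira and Lund, by date of most recent title (earlier first): Drummond, Mbeki, Nakamura, Yilmaz, Espinoza, Osei, Marino and Pereira (Apr 25, 2013) before Lund (Mar 26, 2017).
Among Drummond, Mbeki, Nakamura, Yilmaz, Espinoza, Osei, Marino and Pereira, by world ranking (lower first): Drummond (9) before Mbeki (23) before Nakamura (27) before Yilmaz (29) before Espinoza (131) before Osei (143) before Marino (153) before Pereira (155).
So Espinoza takes precedence.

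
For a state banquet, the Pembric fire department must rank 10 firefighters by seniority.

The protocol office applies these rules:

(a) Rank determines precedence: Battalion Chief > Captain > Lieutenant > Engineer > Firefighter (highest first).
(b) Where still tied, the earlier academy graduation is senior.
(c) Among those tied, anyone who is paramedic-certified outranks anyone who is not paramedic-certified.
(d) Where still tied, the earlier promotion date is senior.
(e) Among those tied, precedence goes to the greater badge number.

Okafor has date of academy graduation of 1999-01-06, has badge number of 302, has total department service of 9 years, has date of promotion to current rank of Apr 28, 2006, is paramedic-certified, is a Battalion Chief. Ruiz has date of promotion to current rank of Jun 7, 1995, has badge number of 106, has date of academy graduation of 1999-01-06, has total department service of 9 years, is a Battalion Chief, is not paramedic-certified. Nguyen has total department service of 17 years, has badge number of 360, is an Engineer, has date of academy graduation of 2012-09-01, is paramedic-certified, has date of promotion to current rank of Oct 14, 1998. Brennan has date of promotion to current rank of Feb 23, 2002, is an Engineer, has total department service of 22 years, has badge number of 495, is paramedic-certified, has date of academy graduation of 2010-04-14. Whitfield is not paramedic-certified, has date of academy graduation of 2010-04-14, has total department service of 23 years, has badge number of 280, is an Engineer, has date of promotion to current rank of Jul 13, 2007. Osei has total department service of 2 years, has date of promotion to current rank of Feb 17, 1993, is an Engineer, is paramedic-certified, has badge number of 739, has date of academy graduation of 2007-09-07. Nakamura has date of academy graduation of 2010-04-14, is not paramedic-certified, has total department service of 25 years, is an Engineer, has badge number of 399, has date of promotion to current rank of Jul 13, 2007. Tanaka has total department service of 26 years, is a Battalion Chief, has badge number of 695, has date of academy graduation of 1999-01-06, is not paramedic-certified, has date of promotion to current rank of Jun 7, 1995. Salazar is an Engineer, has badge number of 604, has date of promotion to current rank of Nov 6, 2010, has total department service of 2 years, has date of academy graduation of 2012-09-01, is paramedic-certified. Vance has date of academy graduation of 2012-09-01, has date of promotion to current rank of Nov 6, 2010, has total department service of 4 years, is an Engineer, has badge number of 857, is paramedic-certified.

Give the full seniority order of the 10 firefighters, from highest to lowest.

Okafor, Tanaka, Ruiz, Osei, Brennan, Nakamura, Whitfield, Nguyen, Vance, Salazar

By rank: Okafor, Tanaka and Ruiz (Battalion Chief); then Osei, Brennan, Nakamura, Whitfield, Nguyen, Vance and Salazar (Engineer).
Okafor, Tanaka and Ruiz all have date of academy graduation 1999-01-06, so the next rule applies.
Among Okafor, Tanaka and Ruiz, paramedic-certified before not paramedic-certified: Okafor (paramedic-certified) before Tanaka and Ruiz (not paramedic-certified).
Tanaka and Ruiz both have date of promotion to current rank Jun 7, 1995, so the next rule applies.
Among Tanaka and Ruiz, by badge number (higher first): Tanaka (695) before Ruiz (106).
Among Osei, Brennan, Nakamura, Whitfield, Nguyen, Vance and Salazar, by date of academy graduation (earlier first): Osei (2007-09-07) before Brennan, Nakamura and Whitfield (2010-04-14) before Nguyen, Vance and Salazar (2012-09-01).
Among Brennan, Nakamura and Whitfield, paramedic-certified before not paramedic-certified: Brennan (paramedic-certified) before Nakamura and Whitfield (not paramedic-certified).
Nakamura and Whitfield both have date of promotion to current rank Jul 13, 2007, so the next rule applies.
Among Nakamura and Whitfield, by badge number (higher first): Nakamura (399) before Whitfield (280).
Nguyen, Vance and Salazar are each paramedic-certified, so the next rule applies.
Among Nguyen, Vance and Salazar, by date of promotion to current rank (earlier first): Nguyen (Oct 14, 1998) before Vance and Salazar (Nov 6, 2010).
Among Vance and Salazar, by badge number (higher first): Vance (857) before Salazar (604).
Full order: Okafor, Tanaka, Ruiz, Osei, Brennan, Nakamura, Whitfield, Nguyen, Vance, Salazar.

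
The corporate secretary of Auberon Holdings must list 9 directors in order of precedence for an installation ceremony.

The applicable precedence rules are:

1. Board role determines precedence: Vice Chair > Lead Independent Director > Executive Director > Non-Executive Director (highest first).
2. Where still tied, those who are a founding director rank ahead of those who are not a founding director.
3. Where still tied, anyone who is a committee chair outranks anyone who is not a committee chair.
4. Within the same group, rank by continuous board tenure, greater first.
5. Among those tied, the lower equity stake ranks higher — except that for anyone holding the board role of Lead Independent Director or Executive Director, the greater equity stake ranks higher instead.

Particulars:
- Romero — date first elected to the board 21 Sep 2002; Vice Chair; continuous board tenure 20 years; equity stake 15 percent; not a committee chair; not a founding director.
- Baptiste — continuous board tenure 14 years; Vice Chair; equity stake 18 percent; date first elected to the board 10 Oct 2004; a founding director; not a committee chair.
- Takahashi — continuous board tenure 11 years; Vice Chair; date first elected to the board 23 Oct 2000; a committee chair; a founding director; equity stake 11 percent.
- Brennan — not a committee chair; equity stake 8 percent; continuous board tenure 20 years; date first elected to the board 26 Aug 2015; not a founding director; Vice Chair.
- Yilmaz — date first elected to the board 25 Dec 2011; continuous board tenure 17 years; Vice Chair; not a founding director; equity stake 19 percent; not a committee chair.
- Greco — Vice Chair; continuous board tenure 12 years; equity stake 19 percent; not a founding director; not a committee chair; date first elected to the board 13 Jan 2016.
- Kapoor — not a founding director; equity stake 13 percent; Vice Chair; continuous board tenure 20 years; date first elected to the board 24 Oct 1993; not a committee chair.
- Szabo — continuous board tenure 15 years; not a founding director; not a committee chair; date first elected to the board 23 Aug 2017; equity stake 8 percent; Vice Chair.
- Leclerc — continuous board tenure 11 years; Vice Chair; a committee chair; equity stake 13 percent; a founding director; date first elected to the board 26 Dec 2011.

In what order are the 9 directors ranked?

By board role: Takahashi, Leclerc, Baptiste, Brennan, Kapoor, Romero, Yilmaz, Szabo and Greco (Vice Chair).
Among Takahashi, Leclerc, Baptiste, Brennan, Kapoor, Romero, Yilmaz, Szabo and Greco, a founding director before not a founding director: Takahashi, Leclerc and Baptiste (a founding director) before Brennan, Kapoor, Romero, Yilmaz, Szabo and Greco (not a founding director).
Among Takahashi, Leclerc and Baptiste, a committee chair before not a committee chair: Takahashi and Leclerc (a committee chair) before Baptiste (not a committee chair).
Takahashi and Leclerc both have continuous board tenure 11 years, so the next rule applies.
Among Takahashi and Leclerc, by equity stake (lower first): Takahashi (11 percent) before Leclerc (13 percent).
Brennan, Kapoor, Romero, Yilmaz, Szabo and Greco are each not a committee chair, so the next rule applies.
Among Brennan, Kapoor, Romero, Yilmaz, Szabo and Greco, by continuous board tenure (higher first): Brennan, Kapoor and Romero (20 years) before Yilmaz (17 years) before Szabo (15 years) before Greco (12 years).
Among Brennan, Kapoor and Romero, by equity stake (lower first): Brennan (8 percent) before Kapoor (13 percent) before Romero (15 percent).
Full order: Takahashi, Leclerc, Baptiste, Brennan, Kapoor, Romero, Yilmaz, Szabo, Greco.

Takahashi, Leclerc, Baptiste, Brennan, Kapoor, Romero, Yilmaz, Szabo, Greco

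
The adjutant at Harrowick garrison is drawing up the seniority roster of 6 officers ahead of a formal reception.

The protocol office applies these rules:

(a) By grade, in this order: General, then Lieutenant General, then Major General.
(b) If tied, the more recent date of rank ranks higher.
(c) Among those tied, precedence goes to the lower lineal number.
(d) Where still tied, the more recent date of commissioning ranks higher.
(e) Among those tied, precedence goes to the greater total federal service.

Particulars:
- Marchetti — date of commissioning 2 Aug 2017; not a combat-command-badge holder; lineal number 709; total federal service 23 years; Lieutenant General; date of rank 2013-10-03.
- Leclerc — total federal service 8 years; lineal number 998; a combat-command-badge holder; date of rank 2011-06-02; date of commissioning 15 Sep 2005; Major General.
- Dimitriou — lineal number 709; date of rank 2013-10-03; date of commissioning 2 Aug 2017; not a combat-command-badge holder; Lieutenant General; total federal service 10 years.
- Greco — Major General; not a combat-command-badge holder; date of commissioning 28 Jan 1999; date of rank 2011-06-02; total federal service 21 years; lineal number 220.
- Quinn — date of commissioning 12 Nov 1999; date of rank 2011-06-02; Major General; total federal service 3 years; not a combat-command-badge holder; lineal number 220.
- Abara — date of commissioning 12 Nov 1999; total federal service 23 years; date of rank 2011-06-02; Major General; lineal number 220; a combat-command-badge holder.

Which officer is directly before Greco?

Quinn

By grade: Marchetti and Dimitriou (Lieutenant General); then Abara, Quinn, Greco and Leclerc (Major General).
Marchetti and Dimitriou both have date of rank 2013-10-03, so the next rule applies.
Marchetti and Dimitriou both have lineal number 709, so the next rule applies.
Marchetti and Dimitriou both have date of commissioning 2 Aug 2017, so the next rule applies.
Among Marchetti and Dimitriou, by total federal service (higher first): Marchetti (23 years) before Dimitriou (10 years).
Abara, Quinn, Greco and Leclerc all have date of rank 2011-06-02, so the next rule applies.
Among Abara, Quinn, Greco and Leclerc, by lineal number (lower first): Abara, Quinn and Greco (220) before Leclerc (998).
Among Abara, Quinn and Greco, by date of commissioning (later first): Abara and Quinn (12 Nov 1999) before Greco (28 Jan 1999).
Among Abara and Quinn, by total federal service (higher first): Abara (23 years) before Quinn (3 years).
Order: Marchetti, Dimitriou, Abara, Quinn, Greco, Leclerc.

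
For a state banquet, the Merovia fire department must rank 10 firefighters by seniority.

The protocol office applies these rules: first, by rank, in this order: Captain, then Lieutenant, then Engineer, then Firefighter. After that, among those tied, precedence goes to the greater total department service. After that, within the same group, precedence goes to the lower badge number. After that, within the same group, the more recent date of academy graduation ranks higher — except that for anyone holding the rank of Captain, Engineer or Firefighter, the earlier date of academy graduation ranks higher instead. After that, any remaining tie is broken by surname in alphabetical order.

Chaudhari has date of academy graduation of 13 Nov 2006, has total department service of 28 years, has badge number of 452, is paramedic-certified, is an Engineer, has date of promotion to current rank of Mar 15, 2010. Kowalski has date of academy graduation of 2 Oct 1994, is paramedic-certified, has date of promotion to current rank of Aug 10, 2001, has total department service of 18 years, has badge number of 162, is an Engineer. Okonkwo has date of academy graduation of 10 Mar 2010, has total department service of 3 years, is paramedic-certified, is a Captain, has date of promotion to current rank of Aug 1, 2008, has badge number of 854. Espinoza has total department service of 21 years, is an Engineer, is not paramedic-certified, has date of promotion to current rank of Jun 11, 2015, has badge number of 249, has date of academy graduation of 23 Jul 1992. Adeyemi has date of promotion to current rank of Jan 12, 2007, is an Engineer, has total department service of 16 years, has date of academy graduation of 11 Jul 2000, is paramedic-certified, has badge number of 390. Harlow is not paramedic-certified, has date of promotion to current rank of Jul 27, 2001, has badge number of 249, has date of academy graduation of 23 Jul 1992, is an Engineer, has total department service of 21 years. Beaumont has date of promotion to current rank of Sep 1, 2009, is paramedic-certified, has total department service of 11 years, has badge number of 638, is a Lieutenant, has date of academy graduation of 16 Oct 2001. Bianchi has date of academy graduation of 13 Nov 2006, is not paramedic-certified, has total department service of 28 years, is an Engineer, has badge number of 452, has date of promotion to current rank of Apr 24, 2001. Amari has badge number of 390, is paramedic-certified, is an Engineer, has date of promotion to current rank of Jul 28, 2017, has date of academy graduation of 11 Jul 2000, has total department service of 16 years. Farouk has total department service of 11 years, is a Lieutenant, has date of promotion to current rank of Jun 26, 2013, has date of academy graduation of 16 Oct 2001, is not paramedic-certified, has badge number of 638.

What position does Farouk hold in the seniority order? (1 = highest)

By rank: Okonkwo (Captain); then Beaumont and Farouk (Lieutenant); then Bianchi, Chaudhari, Espinoza, Harlow, Kowalski, Adeyemi and Amari (Engineer).
Beaumont and Farouk both have total department service 11 years, so the next rule applies.
Beaumont and Farouk both have badge number 638, so the next rule applies.
Beaumont and Farouk both have date of academy graduation 16 Oct 2001, so the next rule applies.
Among Beaumont and Farouk, alphabetically by surname: Beaumont before Farouk.
Among Bianchi, Chaudhari, Espinoza, Harlow, Kowalski, Adeyemi and Amari, by total department service (higher first): Bianchi and Chaudhari (28 years) before Espinoza and Harlow (21 years) before Kowalski (18 years) before Adeyemi and Amari (16 years).
Bianchi and Chaudhari both have badge number 452, so the next rule applies.
Bianchi and Chaudhari both have date of academy graduation 13 Nov 2006, so the next rule applies.
Among Bianchi and Chaudhari, alphabetically by surname: Bianchi before Chaudhari.
Espinoza and Harlow both have badge number 249, so the next rule applies.
Espinoza and Harlow both have date of academy graduation 23 Jul 1992, so the next rule applies.
Among Espinoza and Harlow, alphabetically by surname: Espinoza before Harlow.
Adeyemi and Amari both have badge number 390, so the next rule applies.
Adeyemi and Amari both have date of academy graduation 11 Jul 2000, so the next rule applies.
Among Adeyemi and Amari, alphabetically by surname: Adeyemi before Amari.
Order: Okonkwo, Beaumont, Farouk, Bianchi, Chaudhari, Espinoza, Harlow, Kowalski, Adeyemi, Amari. So position 3.

3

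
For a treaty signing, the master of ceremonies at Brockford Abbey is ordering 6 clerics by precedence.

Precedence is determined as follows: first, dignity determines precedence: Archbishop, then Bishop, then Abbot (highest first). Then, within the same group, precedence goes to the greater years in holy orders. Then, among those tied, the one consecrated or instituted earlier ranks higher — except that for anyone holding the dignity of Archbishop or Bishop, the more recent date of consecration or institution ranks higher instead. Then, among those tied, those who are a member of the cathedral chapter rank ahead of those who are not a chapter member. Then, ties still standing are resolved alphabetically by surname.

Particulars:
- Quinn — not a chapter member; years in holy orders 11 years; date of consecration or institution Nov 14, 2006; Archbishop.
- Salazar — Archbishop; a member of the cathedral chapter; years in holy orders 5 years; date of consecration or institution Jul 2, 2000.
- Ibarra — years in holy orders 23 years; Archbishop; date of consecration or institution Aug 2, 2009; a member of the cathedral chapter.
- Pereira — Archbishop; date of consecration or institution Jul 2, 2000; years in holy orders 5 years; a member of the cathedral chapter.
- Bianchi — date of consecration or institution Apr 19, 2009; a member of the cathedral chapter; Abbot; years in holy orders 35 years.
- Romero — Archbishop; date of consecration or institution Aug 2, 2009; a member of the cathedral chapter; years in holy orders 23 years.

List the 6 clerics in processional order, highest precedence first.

Ibarra, Romero, Quinn, Pereira, Salazar, Bianchi

By dignity: Ibarra, Romero, Quinn, Pereira and Salazar (Archbishop); then Bianchi (Abbot).
Among Ibarra, Romero, Quinn, Pereira and Salazar, by years in holy orders (higher first): Ibarra and Romero (23 years) before Quinn (11 years) before Pereira and Salazar (5 years).
Ibarra and Romero both have date of consecration or institution Aug 2, 2009, so the next rule applies.
Ibarra and Romero are each a member of the cathedral chapter, so the next rule applies.
Among Ibarra and Romero, alphabetically by surname: Ibarra before Romero.
Pereira and Salazar both have date of consecration or institution Jul 2, 2000, so the next rule applies.
Pereira and Salazar are each a member of the cathedral chapter, so the next rule applies.
Among Pereira and Salazar, alphabetically by surname: Pereira before Salazar.
Full order: Ibarra, Romero, Quinn, Pereira, Salazar, Bianchi.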